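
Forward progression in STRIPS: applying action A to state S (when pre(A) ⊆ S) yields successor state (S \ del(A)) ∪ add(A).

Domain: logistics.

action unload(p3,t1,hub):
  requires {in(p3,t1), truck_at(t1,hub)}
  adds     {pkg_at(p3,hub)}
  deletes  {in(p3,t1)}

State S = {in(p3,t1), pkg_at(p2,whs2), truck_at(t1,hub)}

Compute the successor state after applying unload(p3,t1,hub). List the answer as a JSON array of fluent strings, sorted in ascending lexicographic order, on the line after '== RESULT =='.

Compute (S \ del) ∪ add:
  pre ⊆ S: {in(p3,t1), truck_at(t1,hub)} ⊆ S  — applicable
  S \ del = {pkg_at(p2,whs2), truck_at(t1,hub)}
  ∪ add   = {pkg_at(p2,whs2), pkg_at(p3,hub), truck_at(t1,hub)}

== RESULT ==
["pkg_at(p2,whs2)", "pkg_at(p3,hub)", "truck_at(t1,hub)"]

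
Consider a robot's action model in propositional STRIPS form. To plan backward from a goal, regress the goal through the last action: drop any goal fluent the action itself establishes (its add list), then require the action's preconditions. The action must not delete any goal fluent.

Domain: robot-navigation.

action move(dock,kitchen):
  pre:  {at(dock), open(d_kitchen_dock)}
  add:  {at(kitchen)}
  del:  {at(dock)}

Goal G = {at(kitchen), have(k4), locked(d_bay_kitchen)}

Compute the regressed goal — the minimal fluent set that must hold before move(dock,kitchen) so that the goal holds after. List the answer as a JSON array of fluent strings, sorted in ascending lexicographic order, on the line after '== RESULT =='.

Regress:
  G ∩ del = {}  (empty — regression defined)
  G \ add = {at(kitchen), have(k4), locked(d_bay_kitchen)} \ {at(kitchen)} = {have(k4), locked(d_bay_kitchen)}
  ∪ pre   = {have(k4), locked(d_bay_kitchen)} ∪ {at(dock), open(d_kitchen_dock)}
          = {at(dock), have(k4), locked(d_bay_kitchen), open(d_kitchen_dock)}

== RESULT ==
["at(dock)", "have(k4)", "locked(d_bay_kitchen)", "open(d_kitchen_dock)"]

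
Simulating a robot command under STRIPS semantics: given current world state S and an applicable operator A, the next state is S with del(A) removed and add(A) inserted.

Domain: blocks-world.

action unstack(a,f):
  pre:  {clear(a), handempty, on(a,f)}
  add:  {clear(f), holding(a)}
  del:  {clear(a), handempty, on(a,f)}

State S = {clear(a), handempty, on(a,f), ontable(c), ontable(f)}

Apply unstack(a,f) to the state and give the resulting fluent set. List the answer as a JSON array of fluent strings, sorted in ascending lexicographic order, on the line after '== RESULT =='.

Compute (S \ del) ∪ add:
  pre ⊆ S: {clear(a), handempty, on(a,f)} ⊆ S  — applicable
  S \ del = {ontable(c), ontable(f)}
  ∪ add   = {clear(f), holding(a), ontable(c), ontable(f)}

== RESULT ==
["clear(f)", "holding(a)", "ontable(c)", "ontable(f)"]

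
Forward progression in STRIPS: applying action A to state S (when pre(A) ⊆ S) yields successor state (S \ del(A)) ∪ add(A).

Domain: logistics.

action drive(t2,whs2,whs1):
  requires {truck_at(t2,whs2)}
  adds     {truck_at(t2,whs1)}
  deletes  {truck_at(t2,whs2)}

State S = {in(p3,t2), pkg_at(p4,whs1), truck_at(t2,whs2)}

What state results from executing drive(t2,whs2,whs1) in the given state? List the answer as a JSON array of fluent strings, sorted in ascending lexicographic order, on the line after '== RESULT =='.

Progress:
  pre ⊆ S: {truck_at(t2,whs2)} ⊆ S  — applicable
  S \ del = {in(p3,t2), pkg_at(p4,whs1)}
  ∪ add   = {in(p3,t2), pkg_at(p4,whs1), truck_at(t2,whs1)}

== RESULT ==
["in(p3,t2)", "pkg_at(p4,whs1)", "truck_at(t2,whs1)"]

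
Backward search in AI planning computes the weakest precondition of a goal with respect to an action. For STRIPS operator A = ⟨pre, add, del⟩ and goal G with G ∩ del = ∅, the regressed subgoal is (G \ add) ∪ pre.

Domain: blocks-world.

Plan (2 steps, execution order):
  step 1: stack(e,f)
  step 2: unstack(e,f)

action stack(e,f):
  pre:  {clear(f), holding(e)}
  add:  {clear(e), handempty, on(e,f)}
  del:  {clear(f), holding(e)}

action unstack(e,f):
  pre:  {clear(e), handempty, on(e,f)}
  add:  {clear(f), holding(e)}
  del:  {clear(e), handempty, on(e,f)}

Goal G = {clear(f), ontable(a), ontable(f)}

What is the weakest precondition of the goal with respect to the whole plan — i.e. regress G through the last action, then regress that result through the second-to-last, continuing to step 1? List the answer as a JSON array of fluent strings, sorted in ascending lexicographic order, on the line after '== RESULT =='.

Work backward from the goal:
  through step 2 (unstack(e,f)): drop {clear(f)}, keep {ontable(a), ontable(f)}, require {clear(e), handempty, on(e,f)}
    → {clear(e), handempty, on(e,f), ontable(a), ontable(f)}
  through step 1 (stack(e,f)): drop {clear(e), handempty, on(e,f)}, keep {ontable(a), ontable(f)}, require {clear(f), holding(e)}
    → {clear(f), holding(e), ontable(a), ontable(f)}

== RESULT ==
["clear(f)", "holding(e)", "ontable(a)", "ontable(f)"]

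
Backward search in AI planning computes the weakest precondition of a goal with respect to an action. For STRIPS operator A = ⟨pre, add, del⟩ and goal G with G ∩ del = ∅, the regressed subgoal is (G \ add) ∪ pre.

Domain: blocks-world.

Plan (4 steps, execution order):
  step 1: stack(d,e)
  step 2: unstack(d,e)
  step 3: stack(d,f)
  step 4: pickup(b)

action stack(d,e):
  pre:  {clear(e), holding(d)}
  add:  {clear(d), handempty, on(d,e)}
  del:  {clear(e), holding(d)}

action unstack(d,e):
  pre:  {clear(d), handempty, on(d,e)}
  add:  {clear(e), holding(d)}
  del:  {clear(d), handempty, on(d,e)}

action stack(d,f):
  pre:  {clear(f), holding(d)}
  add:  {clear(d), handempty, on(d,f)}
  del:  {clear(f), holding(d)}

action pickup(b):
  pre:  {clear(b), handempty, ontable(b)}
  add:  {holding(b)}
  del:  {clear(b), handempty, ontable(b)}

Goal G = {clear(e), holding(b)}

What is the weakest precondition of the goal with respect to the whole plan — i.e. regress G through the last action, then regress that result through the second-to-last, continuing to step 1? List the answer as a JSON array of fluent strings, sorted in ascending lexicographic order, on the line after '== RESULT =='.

Regress step by step:
  through step 4 (pickup(b)): drop {holding(b)}, keep {clear(e)}, require {clear(b), handempty, ontable(b)}
    → {clear(b), clear(e), handempty, ontable(b)}
  through step 3 (stack(d,f)): drop {handempty}, keep {clear(b), clear(e), ontable(b)}, require {clear(f), holding(d)}
    → {clear(b), clear(e), clear(f), holding(d), ontable(b)}
  through step 2 (unstack(d,e)): drop {clear(e), holding(d)}, keep {clear(b), clear(f), ontable(b)}, require {clear(d), handempty, on(d,e)}
    → {clear(b), clear(d), clear(f), handempty, on(d,e), ontable(b)}
  through step 1 (stack(d,e)): drop {clear(d), handempty, on(d,e)}, keep {clear(b), clear(f), ontable(b)}, require {clear(e), holding(d)}
    → {clear(b), clear(e), clear(f), holding(d), ontable(b)}

== RESULT ==
["clear(b)", "clear(e)", "clear(f)", "holding(d)", "ontable(b)"]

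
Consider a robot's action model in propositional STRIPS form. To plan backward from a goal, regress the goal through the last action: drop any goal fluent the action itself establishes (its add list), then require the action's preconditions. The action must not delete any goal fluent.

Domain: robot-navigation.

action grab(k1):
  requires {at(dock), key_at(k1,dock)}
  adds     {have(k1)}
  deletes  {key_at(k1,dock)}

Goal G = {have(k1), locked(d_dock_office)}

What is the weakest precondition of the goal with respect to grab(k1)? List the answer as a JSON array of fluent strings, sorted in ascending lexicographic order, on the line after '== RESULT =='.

Compute (G \ add) ∪ pre:
  G ∩ del = {}  (empty — regression defined)
  G \ add = {have(k1), locked(d_dock_office)} \ {have(k1)} = {locked(d_dock_office)}
  ∪ pre   = {locked(d_dock_office)} ∪ {at(dock), key_at(k1,dock)}
          = {at(dock), key_at(k1,dock), locked(d_dock_office)}

== RESULT ==
["at(dock)", "key_at(k1,dock)", "locked(d_dock_office)"]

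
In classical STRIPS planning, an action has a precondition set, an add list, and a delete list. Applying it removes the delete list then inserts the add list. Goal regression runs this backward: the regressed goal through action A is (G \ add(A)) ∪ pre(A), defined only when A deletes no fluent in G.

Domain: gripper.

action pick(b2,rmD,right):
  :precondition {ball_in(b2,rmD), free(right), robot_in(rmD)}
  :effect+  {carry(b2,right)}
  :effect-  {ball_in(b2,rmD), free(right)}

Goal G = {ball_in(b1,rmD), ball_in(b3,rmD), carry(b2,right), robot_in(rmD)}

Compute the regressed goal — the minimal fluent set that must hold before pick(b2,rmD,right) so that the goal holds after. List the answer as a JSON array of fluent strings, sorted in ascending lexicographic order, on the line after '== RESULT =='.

Compute (G \ add) ∪ pre:
  G ∩ del = {}  (empty — regression defined)
  G \ add = {ball_in(b1,rmD), ball_in(b3,rmD), carry(b2,right), robot_in(rmD)} \ {carry(b2,right)} = {ball_in(b1,rmD), ball_in(b3,rmD), robot_in(rmD)}
  ∪ pre   = {ball_in(b1,rmD), ball_in(b3,rmD), robot_in(rmD)} ∪ {ball_in(b2,rmD), free(right), robot_in(rmD)}
          = {ball_in(b1,rmD), ball_in(b2,rmD), ball_in(b3,rmD), free(right), robot_in(rmD)}

== RESULT ==
["ball_in(b1,rmD)", "ball_in(b2,rmD)", "ball_in(b3,rmD)", "free(right)", "robot_in(rmD)"]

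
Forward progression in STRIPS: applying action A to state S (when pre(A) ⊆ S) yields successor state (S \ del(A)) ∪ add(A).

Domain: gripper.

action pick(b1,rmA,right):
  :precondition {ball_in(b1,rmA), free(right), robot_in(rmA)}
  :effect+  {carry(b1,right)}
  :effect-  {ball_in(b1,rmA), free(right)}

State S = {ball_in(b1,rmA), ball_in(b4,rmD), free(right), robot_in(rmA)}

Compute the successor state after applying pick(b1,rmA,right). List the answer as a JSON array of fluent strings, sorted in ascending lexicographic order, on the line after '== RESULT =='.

Compute (S \ del) ∪ add:
  pre ⊆ S: {ball_in(b1,rmA), free(right), robot_in(rmA)} ⊆ S  — applicable
  S \ del = {ball_in(b4,rmD), robot_in(rmA)}
  ∪ add   = {ball_in(b4,rmD), carry(b1,right), robot_in(rmA)}

== RESULT ==
["ball_in(b4,rmD)", "carry(b1,right)", "robot_in(rmA)"]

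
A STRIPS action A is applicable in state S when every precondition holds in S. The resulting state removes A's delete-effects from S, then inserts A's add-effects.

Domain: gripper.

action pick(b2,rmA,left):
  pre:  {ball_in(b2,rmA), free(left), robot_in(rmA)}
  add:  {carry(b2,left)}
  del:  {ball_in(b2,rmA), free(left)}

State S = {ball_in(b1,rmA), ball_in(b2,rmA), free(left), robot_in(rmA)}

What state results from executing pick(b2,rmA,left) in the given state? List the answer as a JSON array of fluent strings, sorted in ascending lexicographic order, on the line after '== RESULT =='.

Compute (S \ del) ∪ add:
  pre ⊆ S: {ball_in(b2,rmA), free(left), robot_in(rmA)} ⊆ S  — applicable
  S \ del = {ball_in(b1,rmA), robot_in(rmA)}
  ∪ add   = {ball_in(b1,rmA), carry(b2,left), robot_in(rmA)}

== RESULT ==
["ball_in(b1,rmA)", "carry(b2,left)", "robot_in(rmA)"]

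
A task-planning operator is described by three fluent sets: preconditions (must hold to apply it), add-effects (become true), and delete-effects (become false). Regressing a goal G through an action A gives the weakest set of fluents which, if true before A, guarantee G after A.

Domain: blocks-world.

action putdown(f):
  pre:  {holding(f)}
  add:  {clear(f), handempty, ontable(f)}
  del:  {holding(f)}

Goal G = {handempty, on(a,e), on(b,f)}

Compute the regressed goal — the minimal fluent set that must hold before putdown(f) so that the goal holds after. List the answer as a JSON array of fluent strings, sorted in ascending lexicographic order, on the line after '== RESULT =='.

Compute (G \ add) ∪ pre:
  G ∩ del = {}  (empty — regression defined)
  G \ add = {handempty, on(a,e), on(b,f)} \ {clear(f), handempty, ontable(f)} = {on(a,e), on(b,f)}
  ∪ pre   = {on(a,e), on(b,f)} ∪ {holding(f)}
          = {holding(f), on(a,e), on(b,f)}

== RESULT ==
["holding(f)", "on(a,e)", "on(b,f)"]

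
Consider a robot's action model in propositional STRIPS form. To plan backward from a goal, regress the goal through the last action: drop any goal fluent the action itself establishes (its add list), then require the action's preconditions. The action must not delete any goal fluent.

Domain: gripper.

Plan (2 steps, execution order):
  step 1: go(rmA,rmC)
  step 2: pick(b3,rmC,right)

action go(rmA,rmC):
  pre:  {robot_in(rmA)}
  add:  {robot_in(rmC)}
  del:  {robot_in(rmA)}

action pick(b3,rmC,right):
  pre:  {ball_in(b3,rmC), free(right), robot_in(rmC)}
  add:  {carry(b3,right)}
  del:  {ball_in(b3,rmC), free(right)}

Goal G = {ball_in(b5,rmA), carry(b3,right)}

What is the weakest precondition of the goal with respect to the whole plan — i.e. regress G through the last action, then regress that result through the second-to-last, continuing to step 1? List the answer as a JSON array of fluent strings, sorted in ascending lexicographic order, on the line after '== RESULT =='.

Work backward from the goal:
  through step 2 (pick(b3,rmC,right)): drop {carry(b3,right)}, keep {ball_in(b5,rmA)}, require {ball_in(b3,rmC), free(right), robot_in(rmC)}
    → {ball_in(b3,rmC), ball_in(b5,rmA), free(right), robot_in(rmC)}
  through step 1 (go(rmA,rmC)): drop {robot_in(rmC)}, keep {ball_in(b3,rmC), ball_in(b5,rmA), free(right)}, require {robot_in(rmA)}
    → {ball_in(b3,rmC), ball_in(b5,rmA), free(right), robot_in(rmA)}

== RESULT ==
["ball_in(b3,rmC)", "ball_in(b5,rmA)", "free(right)", "robot_in(rmA)"]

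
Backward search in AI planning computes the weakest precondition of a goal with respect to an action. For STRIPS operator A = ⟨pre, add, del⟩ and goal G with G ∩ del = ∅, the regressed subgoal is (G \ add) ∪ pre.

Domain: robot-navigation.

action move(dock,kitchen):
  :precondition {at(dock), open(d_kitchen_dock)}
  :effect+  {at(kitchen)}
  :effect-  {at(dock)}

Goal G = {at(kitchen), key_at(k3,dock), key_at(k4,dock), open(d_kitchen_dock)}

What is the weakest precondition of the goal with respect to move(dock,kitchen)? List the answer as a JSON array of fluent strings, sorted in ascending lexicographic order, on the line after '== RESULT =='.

Regress:
  G ∩ del = {}  (empty — regression defined)
  G \ add = {at(kitchen), key_at(k3,dock), key_at(k4,dock), open(d_kitchen_dock)} \ {at(kitchen)} = {key_at(k3,dock), key_at(k4,dock), open(d_kitchen_dock)}
  ∪ pre   = {key_at(k3,dock), key_at(k4,dock), open(d_kitchen_dock)} ∪ {at(dock), open(d_kitchen_dock)}
          = {at(dock), key_at(k3,dock), key_at(k4,dock), open(d_kitchen_dock)}

== RESULT ==
["at(dock)", "key_at(k3,dock)", "key_at(k4,dock)", "open(d_kitchen_dock)"]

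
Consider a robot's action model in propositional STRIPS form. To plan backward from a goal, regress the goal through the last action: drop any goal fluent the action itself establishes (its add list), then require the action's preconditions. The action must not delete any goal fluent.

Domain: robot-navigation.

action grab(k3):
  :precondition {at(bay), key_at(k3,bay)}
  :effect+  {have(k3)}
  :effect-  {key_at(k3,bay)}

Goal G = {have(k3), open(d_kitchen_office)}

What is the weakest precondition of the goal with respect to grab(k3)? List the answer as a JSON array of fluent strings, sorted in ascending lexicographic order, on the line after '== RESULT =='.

Regress:
  G ∩ del = {}  (empty — regression defined)
  G \ add = {have(k3), open(d_kitchen_office)} \ {have(k3)} = {open(d_kitchen_office)}
  ∪ pre   = {open(d_kitchen_office)} ∪ {at(bay), key_at(k3,bay)}
          = {at(bay), key_at(k3,bay), open(d_kitchen_office)}

== RESULT ==
["at(bay)", "key_at(k3,bay)", "open(d_kitchen_office)"]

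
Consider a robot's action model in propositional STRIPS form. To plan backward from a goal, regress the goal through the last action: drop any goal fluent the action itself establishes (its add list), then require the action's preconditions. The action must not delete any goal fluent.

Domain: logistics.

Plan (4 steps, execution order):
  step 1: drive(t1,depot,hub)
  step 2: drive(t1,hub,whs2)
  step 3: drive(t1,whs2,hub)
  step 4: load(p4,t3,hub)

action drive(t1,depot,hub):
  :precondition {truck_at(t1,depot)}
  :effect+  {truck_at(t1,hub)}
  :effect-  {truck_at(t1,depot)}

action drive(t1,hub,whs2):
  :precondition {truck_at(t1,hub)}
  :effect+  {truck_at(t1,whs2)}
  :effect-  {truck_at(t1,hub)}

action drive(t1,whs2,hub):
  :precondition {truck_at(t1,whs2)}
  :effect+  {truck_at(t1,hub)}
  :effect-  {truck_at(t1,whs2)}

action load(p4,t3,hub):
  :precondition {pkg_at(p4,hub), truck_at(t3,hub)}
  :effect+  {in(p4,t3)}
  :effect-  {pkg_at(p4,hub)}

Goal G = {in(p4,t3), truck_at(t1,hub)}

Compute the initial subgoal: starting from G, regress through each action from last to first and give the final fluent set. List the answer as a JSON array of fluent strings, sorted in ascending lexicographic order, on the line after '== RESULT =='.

Regress step by step:
  through step 4 (load(p4,t3,hub)): drop {in(p4,t3)}, keep {truck_at(t1,hub)}, require {pkg_at(p4,hub), truck_at(t3,hub)}
    → {pkg_at(p4,hub), truck_at(t1,hub), truck_at(t3,hub)}
  through step 3 (drive(t1,whs2,hub)): drop {truck_at(t1,hub)}, keep {pkg_at(p4,hub), truck_at(t3,hub)}, require {truck_at(t1,whs2)}
    → {pkg_at(p4,hub), truck_at(t1,whs2), truck_at(t3,hub)}
  through step 2 (drive(t1,hub,whs2)): drop {truck_at(t1,whs2)}, keep {pkg_at(p4,hub), truck_at(t3,hub)}, require {truck_at(t1,hub)}
    → {pkg_at(p4,hub), truck_at(t1,hub), truck_at(t3,hub)}
  through step 1 (drive(t1,depot,hub)): drop {truck_at(t1,hub)}, keep {pkg_at(p4,hub), truck_at(t3,hub)}, require {truck_at(t1,depot)}
    → {pkg_at(p4,hub), truck_at(t1,depot), truck_at(t3,hub)}

== RESULT ==
["pkg_at(p4,hub)", "truck_at(t1,depot)", "truck_at(t3,hub)"]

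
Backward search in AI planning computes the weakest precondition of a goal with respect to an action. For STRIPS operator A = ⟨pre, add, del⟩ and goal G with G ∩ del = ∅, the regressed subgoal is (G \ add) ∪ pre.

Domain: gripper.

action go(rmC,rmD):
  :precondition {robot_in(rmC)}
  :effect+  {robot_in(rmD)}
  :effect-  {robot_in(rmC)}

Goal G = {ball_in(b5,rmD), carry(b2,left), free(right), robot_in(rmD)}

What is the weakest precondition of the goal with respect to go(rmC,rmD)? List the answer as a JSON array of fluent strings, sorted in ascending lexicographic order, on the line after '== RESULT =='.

Compute (G \ add) ∪ pre:
  G ∩ del = {}  (empty — regression defined)
  G \ add = {ball_in(b5,rmD), carry(b2,left), free(right), robot_in(rmD)} \ {robot_in(rmD)} = {ball_in(b5,rmD), carry(b2,left), free(right)}
  ∪ pre   = {ball_in(b5,rmD), carry(b2,left), free(right)} ∪ {robot_in(rmC)}
          = {ball_in(b5,rmD), carry(b2,left), free(right), robot_in(rmC)}

== RESULT ==
["ball_in(b5,rmD)", "carry(b2,left)", "free(right)", "robot_in(rmC)"]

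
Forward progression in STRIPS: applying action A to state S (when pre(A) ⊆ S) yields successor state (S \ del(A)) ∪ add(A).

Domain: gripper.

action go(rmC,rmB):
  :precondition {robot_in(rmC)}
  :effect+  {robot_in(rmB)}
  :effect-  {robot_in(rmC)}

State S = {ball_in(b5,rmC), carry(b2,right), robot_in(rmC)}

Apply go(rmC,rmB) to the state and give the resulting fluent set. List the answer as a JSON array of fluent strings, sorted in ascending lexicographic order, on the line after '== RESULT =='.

Compute (S \ del) ∪ add:
  pre ⊆ S: {robot_in(rmC)} ⊆ S  — applicable
  S \ del = {ball_in(b5,rmC), carry(b2,right)}
  ∪ add   = {ball_in(b5,rmC), carry(b2,right), robot_in(rmB)}

== RESULT ==
["ball_in(b5,rmC)", "carry(b2,right)", "robot_in(rmB)"]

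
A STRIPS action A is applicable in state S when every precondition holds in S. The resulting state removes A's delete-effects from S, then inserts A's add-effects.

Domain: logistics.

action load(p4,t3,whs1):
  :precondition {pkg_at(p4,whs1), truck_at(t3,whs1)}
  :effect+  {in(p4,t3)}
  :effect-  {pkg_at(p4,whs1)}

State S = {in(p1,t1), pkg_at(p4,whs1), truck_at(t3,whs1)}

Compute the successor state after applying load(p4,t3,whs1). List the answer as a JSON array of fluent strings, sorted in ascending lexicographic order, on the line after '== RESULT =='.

Compute (S \ del) ∪ add:
  pre ⊆ S: {pkg_at(p4,whs1), truck_at(t3,whs1)} ⊆ S  — applicable
  S \ del = {in(p1,t1), truck_at(t3,whs1)}
  ∪ add   = {in(p1,t1), in(p4,t3), truck_at(t3,whs1)}

== RESULT ==
["in(p1,t1)", "in(p4,t3)", "truck_at(t3,whs1)"]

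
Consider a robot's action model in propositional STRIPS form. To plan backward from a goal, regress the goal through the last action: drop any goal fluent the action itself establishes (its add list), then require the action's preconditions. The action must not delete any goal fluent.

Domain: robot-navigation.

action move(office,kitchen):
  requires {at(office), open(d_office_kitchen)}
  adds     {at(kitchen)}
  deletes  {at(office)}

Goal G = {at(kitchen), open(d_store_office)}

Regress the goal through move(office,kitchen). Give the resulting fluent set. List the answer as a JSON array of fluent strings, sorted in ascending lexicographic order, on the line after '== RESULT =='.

Compute (G \ add) ∪ pre:
  G ∩ del = {}  (empty — regression defined)
  G \ add = {at(kitchen), open(d_store_office)} \ {at(kitchen)} = {open(d_store_office)}
  ∪ pre   = {open(d_store_office)} ∪ {at(office), open(d_office_kitchen)}
          = {at(office), open(d_office_kitchen), open(d_store_office)}

== RESULT ==
["at(office)", "open(d_office_kitchen)", "open(d_store_office)"]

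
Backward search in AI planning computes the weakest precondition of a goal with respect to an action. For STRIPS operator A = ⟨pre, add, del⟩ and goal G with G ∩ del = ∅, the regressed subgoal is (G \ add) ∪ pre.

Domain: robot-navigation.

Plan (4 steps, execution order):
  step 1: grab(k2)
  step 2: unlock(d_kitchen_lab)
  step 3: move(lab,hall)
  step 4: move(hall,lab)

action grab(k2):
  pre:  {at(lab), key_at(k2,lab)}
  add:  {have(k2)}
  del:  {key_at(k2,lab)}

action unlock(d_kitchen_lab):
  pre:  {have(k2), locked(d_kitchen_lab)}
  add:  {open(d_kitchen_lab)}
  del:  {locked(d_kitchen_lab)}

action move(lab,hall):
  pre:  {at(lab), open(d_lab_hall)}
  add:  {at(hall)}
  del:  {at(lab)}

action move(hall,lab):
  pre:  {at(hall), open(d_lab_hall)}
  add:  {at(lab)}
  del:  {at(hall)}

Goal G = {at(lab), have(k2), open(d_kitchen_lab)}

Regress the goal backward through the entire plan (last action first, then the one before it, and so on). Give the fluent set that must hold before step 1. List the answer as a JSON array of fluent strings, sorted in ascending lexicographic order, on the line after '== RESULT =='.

Regress step by step:
  through step 4 (move(hall,lab)): drop {at(lab)}, keep {have(k2), open(d_kitchen_lab)}, require {at(hall), open(d_lab_hall)}
    → {at(hall), have(k2), open(d_kitchen_lab), open(d_lab_hall)}
  through step 3 (move(lab,hall)): drop {at(hall)}, keep {have(k2), open(d_kitchen_lab), open(d_lab_hall)}, require {at(lab), open(d_lab_hall)}
    → {at(lab), have(k2), open(d_kitchen_lab), open(d_lab_hall)}
  through step 2 (unlock(d_kitchen_lab)): drop {open(d_kitchen_lab)}, keep {at(lab), have(k2), open(d_lab_hall)}, require {have(k2), locked(d_kitchen_lab)}
    → {at(lab), have(k2), locked(d_kitchen_lab), open(d_lab_hall)}
  through step 1 (grab(k2)): drop {have(k2)}, keep {at(lab), locked(d_kitchen_lab), open(d_lab_hall)}, require {at(lab), key_at(k2,lab)}
    → {at(lab), key_at(k2,lab), locked(d_kitchen_lab), open(d_lab_hall)}

== RESULT ==
["at(lab)", "key_at(k2,lab)", "locked(d_kitchen_lab)", "open(d_lab_hall)"]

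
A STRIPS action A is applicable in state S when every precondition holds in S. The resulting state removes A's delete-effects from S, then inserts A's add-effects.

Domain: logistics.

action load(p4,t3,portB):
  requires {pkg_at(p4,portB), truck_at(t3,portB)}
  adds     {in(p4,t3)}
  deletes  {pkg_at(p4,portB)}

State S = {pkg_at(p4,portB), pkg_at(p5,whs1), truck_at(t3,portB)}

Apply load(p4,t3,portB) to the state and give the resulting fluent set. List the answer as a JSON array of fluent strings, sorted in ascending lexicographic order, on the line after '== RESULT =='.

Compute (S \ del) ∪ add:
  pre ⊆ S: {pkg_at(p4,portB), truck_at(t3,portB)} ⊆ S  — applicable
  S \ del = {pkg_at(p5,whs1), truck_at(t3,portB)}
  ∪ add   = {in(p4,t3), pkg_at(p5,whs1), truck_at(t3,portB)}

== RESULT ==
["in(p4,t3)", "pkg_at(p5,whs1)", "truck_at(t3,portB)"]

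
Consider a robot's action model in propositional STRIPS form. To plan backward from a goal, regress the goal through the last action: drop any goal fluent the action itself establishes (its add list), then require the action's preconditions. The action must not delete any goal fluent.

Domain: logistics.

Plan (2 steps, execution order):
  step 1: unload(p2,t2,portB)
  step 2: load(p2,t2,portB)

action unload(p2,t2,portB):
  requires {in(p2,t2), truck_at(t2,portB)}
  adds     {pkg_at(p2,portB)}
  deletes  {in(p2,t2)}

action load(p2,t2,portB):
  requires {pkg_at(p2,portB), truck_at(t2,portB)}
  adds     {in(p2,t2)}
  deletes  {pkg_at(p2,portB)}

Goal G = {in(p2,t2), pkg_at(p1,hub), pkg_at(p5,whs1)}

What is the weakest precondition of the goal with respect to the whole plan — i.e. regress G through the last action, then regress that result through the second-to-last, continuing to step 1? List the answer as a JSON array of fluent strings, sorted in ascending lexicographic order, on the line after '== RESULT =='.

Work backward from the goal:
  through step 2 (load(p2,t2,portB)): drop {in(p2,t2)}, keep {pkg_at(p1,hub), pkg_at(p5,whs1)}, require {pkg_at(p2,portB), truck_at(t2,portB)}
    → {pkg_at(p1,hub), pkg_at(p2,portB), pkg_at(p5,whs1), truck_at(t2,portB)}
  through step 1 (unload(p2,t2,portB)): drop {pkg_at(p2,portB)}, keep {pkg_at(p1,hub), pkg_at(p5,whs1), truck_at(t2,portB)}, require {in(p2,t2), truck_at(t2,portB)}
    → {in(p2,t2), pkg_at(p1,hub), pkg_at(p5,whs1), truck_at(t2,portB)}

== RESULT ==
["in(p2,t2)", "pkg_at(p1,hub)", "pkg_at(p5,whs1)", "truck_at(t2,portB)"]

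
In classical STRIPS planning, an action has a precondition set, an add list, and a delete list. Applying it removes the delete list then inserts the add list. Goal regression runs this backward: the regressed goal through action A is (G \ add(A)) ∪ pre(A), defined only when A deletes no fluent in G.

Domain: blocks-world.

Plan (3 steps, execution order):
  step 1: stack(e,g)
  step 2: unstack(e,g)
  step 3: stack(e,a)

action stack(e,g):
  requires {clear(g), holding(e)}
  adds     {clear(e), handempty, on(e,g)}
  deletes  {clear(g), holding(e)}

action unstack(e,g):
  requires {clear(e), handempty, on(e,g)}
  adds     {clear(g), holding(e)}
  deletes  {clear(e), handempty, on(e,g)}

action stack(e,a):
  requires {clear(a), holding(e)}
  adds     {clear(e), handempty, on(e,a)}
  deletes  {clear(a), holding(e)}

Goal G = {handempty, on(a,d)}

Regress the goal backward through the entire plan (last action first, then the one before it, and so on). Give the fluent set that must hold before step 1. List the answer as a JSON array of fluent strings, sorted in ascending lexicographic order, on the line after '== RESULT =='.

Regress step by step:
  through step 3 (stack(e,a)): drop {handempty}, keep {on(a,d)}, require {clear(a), holding(e)}
    → {clear(a), holding(e), on(a,d)}
  through step 2 (unstack(e,g)): drop {holding(e)}, keep {clear(a), on(a,d)}, require {clear(e), handempty, on(e,g)}
    → {clear(a), clear(e), handempty, on(a,d), on(e,g)}
  through step 1 (stack(e,g)): drop {clear(e), handempty, on(e,g)}, keep {clear(a), on(a,d)}, require {clear(g), holding(e)}
    → {clear(a), clear(g), holding(e), on(a,d)}

== RESULT ==
["clear(a)", "clear(g)", "holding(e)", "on(a,d)"]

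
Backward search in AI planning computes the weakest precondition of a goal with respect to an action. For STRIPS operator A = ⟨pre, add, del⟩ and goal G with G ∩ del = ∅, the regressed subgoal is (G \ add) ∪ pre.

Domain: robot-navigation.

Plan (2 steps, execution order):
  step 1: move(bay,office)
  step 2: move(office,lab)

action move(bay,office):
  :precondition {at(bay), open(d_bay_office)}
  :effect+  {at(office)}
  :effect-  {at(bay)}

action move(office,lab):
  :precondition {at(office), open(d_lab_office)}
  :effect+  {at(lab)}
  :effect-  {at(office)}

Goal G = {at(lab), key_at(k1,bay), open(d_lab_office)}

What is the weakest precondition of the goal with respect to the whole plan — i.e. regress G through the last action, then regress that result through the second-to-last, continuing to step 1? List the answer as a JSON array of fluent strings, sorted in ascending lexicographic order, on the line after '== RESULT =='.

Work backward from the goal:
  through step 2 (move(office,lab)): drop {at(lab)}, keep {key_at(k1,bay), open(d_lab_office)}, require {at(office), open(d_lab_office)}
    → {at(office), key_at(k1,bay), open(d_lab_office)}
  through step 1 (move(bay,office)): drop {at(office)}, keep {key_at(k1,bay), open(d_lab_office)}, require {at(bay), open(d_bay_office)}
    → {at(bay), key_at(k1,bay), open(d_bay_office), open(d_lab_office)}

== RESULT ==
["at(bay)", "key_at(k1,bay)", "open(d_bay_office)", "open(d_lab_office)"]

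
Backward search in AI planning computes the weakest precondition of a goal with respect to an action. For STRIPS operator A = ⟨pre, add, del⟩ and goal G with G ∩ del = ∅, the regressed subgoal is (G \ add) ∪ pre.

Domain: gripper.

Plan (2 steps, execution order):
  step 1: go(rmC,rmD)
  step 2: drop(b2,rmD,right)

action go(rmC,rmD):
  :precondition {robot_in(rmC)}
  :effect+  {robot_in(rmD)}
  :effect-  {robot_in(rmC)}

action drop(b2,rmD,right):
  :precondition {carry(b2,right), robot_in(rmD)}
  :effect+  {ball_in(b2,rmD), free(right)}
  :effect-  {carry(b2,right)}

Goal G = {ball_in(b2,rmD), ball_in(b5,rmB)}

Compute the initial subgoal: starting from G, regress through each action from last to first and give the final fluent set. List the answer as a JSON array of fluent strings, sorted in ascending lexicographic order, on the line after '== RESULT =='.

Regress step by step:
  through step 2 (drop(b2,rmD,right)): drop {ball_in(b2,rmD)}, keep {ball_in(b5,rmB)}, require {carry(b2,right), robot_in(rmD)}
    → {ball_in(b5,rmB), carry(b2,right), robot_in(rmD)}
  through step 1 (go(rmC,rmD)): drop {robot_in(rmD)}, keep {ball_in(b5,rmB), carry(b2,right)}, require {robot_in(rmC)}
    → {ball_in(b5,rmB), carry(b2,right), robot_in(rmC)}

== RESULT ==
["ball_in(b5,rmB)", "carry(b2,right)", "robot_in(rmC)"]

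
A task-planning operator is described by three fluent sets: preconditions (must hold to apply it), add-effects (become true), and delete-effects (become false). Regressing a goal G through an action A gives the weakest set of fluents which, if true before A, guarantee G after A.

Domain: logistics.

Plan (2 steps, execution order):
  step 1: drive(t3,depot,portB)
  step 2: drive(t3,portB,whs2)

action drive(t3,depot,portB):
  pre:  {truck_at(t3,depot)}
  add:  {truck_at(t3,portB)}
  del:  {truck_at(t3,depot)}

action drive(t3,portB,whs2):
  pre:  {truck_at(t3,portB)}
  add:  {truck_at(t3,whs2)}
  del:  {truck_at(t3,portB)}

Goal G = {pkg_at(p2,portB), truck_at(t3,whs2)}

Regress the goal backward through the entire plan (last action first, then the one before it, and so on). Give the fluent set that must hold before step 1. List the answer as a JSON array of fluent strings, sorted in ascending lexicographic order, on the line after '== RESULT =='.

Regress step by step:
  through step 2 (drive(t3,portB,whs2)): drop {truck_at(t3,whs2)}, keep {pkg_at(p2,portB)}, require {truck_at(t3,portB)}
    → {pkg_at(p2,portB), truck_at(t3,portB)}
  through step 1 (drive(t3,depot,portB)): drop {truck_at(t3,portB)}, keep {pkg_at(p2,portB)}, require {truck_at(t3,depot)}
    → {pkg_at(p2,portB), truck_at(t3,depot)}

== RESULT ==
["pkg_at(p2,portB)", "truck_at(t3,depot)"]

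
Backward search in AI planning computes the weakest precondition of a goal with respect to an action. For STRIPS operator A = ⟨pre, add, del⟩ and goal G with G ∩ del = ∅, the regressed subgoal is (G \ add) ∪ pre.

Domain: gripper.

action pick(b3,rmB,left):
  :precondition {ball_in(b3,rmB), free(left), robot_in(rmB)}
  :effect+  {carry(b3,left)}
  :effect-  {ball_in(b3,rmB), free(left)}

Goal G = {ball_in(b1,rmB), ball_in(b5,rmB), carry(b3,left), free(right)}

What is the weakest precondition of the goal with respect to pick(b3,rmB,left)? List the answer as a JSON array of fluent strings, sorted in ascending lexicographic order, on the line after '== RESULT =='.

Regress:
  G ∩ del = {}  (empty — regression defined)
  G \ add = {ball_in(b1,rmB), ball_in(b5,rmB), carry(b3,left), free(right)} \ {carry(b3,left)} = {ball_in(b1,rmB), ball_in(b5,rmB), free(right)}
  ∪ pre   = {ball_in(b1,rmB), ball_in(b5,rmB), free(right)} ∪ {ball_in(b3,rmB), free(left), robot_in(rmB)}
          = {ball_in(b1,rmB), ball_in(b3,rmB), ball_in(b5,rmB), free(left), free(right), robot_in(rmB)}

== RESULT ==
["ball_in(b1,rmB)", "ball_in(b3,rmB)", "ball_in(b5,rmB)", "free(left)", "free(right)", "robot_in(rmB)"]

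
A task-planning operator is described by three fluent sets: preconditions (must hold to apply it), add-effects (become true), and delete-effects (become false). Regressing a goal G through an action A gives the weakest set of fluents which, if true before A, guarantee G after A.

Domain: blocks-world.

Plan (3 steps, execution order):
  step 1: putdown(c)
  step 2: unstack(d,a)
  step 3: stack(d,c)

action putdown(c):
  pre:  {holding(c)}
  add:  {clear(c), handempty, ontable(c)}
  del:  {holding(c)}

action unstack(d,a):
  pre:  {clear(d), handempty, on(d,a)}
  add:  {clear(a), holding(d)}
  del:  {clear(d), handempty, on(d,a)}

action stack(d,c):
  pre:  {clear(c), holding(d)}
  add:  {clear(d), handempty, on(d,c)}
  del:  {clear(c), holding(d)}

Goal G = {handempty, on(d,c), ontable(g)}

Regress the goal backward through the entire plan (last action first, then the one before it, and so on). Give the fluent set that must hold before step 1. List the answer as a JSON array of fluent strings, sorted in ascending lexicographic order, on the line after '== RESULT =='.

Work backward from the goal:
  through step 3 (stack(d,c)): drop {handempty, on(d,c)}, keep {ontable(g)}, require {clear(c), holding(d)}
    → {clear(c), holding(d), ontable(g)}
  through step 2 (unstack(d,a)): drop {holding(d)}, keep {clear(c), ontable(g)}, require {clear(d), handempty, on(d,a)}
    → {clear(c), clear(d), handempty, on(d,a), ontable(g)}
  through step 1 (putdown(c)): drop {clear(c), handempty}, keep {clear(d), on(d,a), ontable(g)}, require {holding(c)}
    → {clear(d), holding(c), on(d,a), ontable(g)}

== RESULT ==
["clear(d)", "holding(c)", "on(d,a)", "ontable(g)"]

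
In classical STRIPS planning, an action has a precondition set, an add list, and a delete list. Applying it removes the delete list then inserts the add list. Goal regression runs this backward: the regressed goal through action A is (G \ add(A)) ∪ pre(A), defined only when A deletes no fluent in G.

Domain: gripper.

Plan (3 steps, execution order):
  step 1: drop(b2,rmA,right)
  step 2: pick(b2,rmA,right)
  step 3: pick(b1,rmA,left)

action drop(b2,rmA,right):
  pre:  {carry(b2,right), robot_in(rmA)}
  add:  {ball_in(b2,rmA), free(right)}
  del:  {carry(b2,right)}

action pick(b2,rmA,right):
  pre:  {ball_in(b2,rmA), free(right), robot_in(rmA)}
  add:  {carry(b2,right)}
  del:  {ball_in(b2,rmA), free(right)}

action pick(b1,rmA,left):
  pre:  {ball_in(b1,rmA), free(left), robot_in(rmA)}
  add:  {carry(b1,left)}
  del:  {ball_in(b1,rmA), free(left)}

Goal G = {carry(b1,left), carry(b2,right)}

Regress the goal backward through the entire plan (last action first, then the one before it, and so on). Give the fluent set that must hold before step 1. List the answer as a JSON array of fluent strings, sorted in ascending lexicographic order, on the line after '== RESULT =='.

Work backward from the goal:
  through step 3 (pick(b1,rmA,left)): drop {carry(b1,left)}, keep {carry(b2,right)}, require {ball_in(b1,rmA), free(left), robot_in(rmA)}
    → {ball_in(b1,rmA), carry(b2,right), free(left), robot_in(rmA)}
  through step 2 (pick(b2,rmA,right)): drop {carry(b2,right)}, keep {ball_in(b1,rmA), free(left), robot_in(rmA)}, require {ball_in(b2,rmA), free(right), robot_in(rmA)}
    → {ball_in(b1,rmA), ball_in(b2,rmA), free(left), free(right), robot_in(rmA)}
  through step 1 (drop(b2,rmA,right)): drop {ball_in(b2,rmA), free(right)}, keep {ball_in(b1,rmA), free(left), robot_in(rmA)}, require {carry(b2,right), robot_in(rmA)}
    → {ball_in(b1,rmA), carry(b2,right), free(left), robot_in(rmA)}

== RESULT ==
["ball_in(b1,rmA)", "carry(b2,right)", "free(left)", "robot_in(rmA)"]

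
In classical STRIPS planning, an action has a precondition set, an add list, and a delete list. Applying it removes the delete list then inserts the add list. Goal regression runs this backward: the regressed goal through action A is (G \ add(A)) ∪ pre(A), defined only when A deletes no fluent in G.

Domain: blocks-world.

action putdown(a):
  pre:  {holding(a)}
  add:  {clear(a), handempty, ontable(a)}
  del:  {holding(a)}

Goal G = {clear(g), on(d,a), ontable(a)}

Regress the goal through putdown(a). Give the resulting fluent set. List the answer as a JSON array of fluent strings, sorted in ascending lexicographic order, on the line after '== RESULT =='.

Regress:
  G ∩ del = {}  (empty — regression defined)
  G \ add = {clear(g), on(d,a), ontable(a)} \ {clear(a), handempty, ontable(a)} = {clear(g), on(d,a)}
  ∪ pre   = {clear(g), on(d,a)} ∪ {holding(a)}
          = {clear(g), holding(a), on(d,a)}

== RESULT ==
["clear(g)", "holding(a)", "on(d,a)"]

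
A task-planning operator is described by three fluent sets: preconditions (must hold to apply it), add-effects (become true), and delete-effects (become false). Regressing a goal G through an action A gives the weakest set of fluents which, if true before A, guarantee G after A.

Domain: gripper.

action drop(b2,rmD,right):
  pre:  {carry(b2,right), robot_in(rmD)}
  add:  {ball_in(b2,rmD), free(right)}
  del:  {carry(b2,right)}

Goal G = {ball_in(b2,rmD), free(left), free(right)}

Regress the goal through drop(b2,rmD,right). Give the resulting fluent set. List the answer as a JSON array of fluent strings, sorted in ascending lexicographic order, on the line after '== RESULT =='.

Regress:
  G ∩ del = {}  (empty — regression defined)
  G \ add = {ball_in(b2,rmD), free(left), free(right)} \ {ball_in(b2,rmD), free(right)} = {free(left)}
  ∪ pre   = {free(left)} ∪ {carry(b2,right), robot_in(rmD)}
          = {carry(b2,right), free(left), robot_in(rmD)}

== RESULT ==
["carry(b2,right)", "free(left)", "robot_in(rmD)"]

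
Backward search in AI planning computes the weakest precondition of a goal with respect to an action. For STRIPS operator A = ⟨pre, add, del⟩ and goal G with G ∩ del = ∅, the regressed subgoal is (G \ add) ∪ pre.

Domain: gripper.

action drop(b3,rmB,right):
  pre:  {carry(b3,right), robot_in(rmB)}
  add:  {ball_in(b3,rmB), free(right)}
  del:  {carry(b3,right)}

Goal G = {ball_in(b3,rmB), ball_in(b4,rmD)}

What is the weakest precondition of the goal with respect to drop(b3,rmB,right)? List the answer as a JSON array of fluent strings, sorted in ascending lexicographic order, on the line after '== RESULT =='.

Regress:
  G ∩ del = {}  (empty — regression defined)
  G \ add = {ball_in(b3,rmB), ball_in(b4,rmD)} \ {ball_in(b3,rmB), free(right)} = {ball_in(b4,rmD)}
  ∪ pre   = {ball_in(b4,rmD)} ∪ {carry(b3,right), robot_in(rmB)}
          = {ball_in(b4,rmD), carry(b3,right), robot_in(rmB)}

== RESULT ==
["ball_in(b4,rmD)", "carry(b3,right)", "robot_in(rmB)"]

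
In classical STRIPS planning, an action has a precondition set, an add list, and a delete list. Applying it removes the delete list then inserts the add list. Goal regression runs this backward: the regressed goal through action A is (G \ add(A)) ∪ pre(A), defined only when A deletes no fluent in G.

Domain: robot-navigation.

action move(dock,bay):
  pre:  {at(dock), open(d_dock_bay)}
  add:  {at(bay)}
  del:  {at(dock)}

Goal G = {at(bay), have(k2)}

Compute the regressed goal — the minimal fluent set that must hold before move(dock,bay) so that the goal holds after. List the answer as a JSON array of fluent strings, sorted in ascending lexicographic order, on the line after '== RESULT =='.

Compute (G \ add) ∪ pre:
  G ∩ del = {}  (empty — regression defined)
  G \ add = {at(bay), have(k2)} \ {at(bay)} = {have(k2)}
  ∪ pre   = {have(k2)} ∪ {at(dock), open(d_dock_bay)}
          = {at(dock), have(k2), open(d_dock_bay)}

== RESULT ==
["at(dock)", "have(k2)", "open(d_dock_bay)"]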